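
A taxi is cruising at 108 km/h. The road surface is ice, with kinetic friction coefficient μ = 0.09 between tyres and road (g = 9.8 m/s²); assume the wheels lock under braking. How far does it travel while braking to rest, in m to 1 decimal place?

Braking distance ≈ 510.2 m

108 km/h ÷ 3.6 = 30.0000 m/s.
a = μg = 0.09 × 9.8 = 0.882 m/s².
Braking distance = v²/(2a) = 30.0000² / (2 × 0.882) = 900.000 / 1.764 = 510.204 m.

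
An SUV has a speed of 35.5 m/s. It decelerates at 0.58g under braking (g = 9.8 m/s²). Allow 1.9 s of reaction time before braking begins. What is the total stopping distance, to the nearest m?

Total stopping distance ≈ 178 m

a = 0.58 × 9.8 = 5.684 m/s².
Reaction distance = v·t_r = 35.5000 × 1.9 = 67.450 m.
Braking distance = v²/(2a) = 35.5000² / (2 × 5.684) = 1260.250 / 11.368 = 110.859 m.
Total = 67.450 + 110.859 = 178.309 m.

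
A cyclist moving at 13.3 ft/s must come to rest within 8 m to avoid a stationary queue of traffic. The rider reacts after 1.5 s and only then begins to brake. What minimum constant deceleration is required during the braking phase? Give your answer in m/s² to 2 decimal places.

Required deceleration ≈ 4.28 m/s²

13.3 ft/s × 0.3048 = 4.0538 m/s.
Distance covered during reaction = 4.0538 × 1.5 = 6.081 m.
Distance available for braking: 8 − 6.081 = 1.919 m.
v² = 2a·d ⇒ a = v²/(2d) = 4.0538² / (2 × 1.919) = 16.433 / 3.838 = 4.2817 m/s².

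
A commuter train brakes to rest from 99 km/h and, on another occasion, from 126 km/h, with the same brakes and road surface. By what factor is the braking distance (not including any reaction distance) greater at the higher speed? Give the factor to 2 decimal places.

Braking distance d = v²/(2a), so with a fixed, d ∝ v².
Factor = (126/99)² = 1.2727² = 1.6198.

Factor ≈ 1.62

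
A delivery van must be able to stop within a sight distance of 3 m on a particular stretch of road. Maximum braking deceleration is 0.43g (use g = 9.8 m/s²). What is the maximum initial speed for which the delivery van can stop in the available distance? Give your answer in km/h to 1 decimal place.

Maximum speed ≈ 18.1 km/h

a = 0.43 × 9.8 = 4.214 m/s².
v²/(2a) = d ⇒ v = √(2 × 4.214 × 3) = √25.28 = 5.0279 m/s.
5.0279 m/s × 3.6 = 18.100 km/h.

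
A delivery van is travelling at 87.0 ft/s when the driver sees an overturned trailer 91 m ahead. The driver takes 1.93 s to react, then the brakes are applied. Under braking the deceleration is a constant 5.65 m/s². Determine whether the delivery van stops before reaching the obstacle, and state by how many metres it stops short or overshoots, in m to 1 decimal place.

87 ft/s × 0.3048 = 26.5176 m/s.
Reaction distance = 26.5176 × 1.93 = 51.179 m.
Braking distance = v²/(2a) = 703.183 / 11.300 = 62.229 m.
Total stopping distance = 51.179 + 62.229 = 113.408 m, vs 91 m available — it cannot stop in time and overshoots by 113.408 − 91 = 22.408 m.

No — it overshoots by 22.4 m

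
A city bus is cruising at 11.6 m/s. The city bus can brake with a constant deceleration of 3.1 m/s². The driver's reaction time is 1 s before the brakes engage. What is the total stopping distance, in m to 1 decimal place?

Total stopping distance ≈ 33.3 m

Reaction distance = v·t_r = 11.6000 × 1 = 11.600 m.
Braking distance = v²/(2a) = 11.6000² / (2 × 3.100) = 134.560 / 6.200 = 21.703 m.
Total = 11.600 + 21.703 = 33.303 m.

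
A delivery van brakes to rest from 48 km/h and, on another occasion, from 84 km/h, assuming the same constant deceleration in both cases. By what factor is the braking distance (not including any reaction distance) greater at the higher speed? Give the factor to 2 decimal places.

Factor ≈ 3.06

Braking distance d = v²/(2a), so with a fixed, d ∝ v².
Factor = (84/48)² = 1.7500² = 3.0625.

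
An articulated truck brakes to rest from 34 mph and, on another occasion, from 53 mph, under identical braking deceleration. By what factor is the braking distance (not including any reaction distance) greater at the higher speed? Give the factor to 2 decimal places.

Braking distance d = v²/(2a), so with a fixed, d ∝ v².
Factor = (53/34)² = 1.5588² = 2.4299.

Factor ≈ 2.43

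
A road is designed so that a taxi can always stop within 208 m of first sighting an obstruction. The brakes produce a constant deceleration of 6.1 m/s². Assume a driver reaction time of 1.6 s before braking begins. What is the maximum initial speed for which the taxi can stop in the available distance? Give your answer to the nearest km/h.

Maximum speed ≈ 150 km/h

Stopping distance: v·t_r + v²/(2a) = 208 with t_r = 1.6 s and a = 6.100 m/s².
So v² + 19.520 v − 2537.60 = 0.
Positive root: v = −a·t_r + √((a·t_r)² + 2a·d) = −9.760 + √(95.258 + 2537.60) = 41.5514 m/s.
41.5514 m/s × 3.6 = 149.585 km/h.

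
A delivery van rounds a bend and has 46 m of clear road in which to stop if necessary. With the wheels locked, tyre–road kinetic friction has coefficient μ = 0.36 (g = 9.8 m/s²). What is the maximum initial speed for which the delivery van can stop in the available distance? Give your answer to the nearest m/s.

a = μg = 0.36 × 9.8 = 3.528 m/s².
v²/(2a) = d ⇒ v = √(2 × 3.528 × 46) = √324.58 = 18.0161 m/s.

Maximum speed ≈ 18 m/s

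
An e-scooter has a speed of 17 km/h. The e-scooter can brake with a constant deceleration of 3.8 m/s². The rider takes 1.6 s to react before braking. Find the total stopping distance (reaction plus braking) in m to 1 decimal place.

17 km/h ÷ 3.6 = 4.7222 m/s.
Reaction distance = v·t_r = 4.7222 × 1.6 = 7.556 m.
Braking distance = v²/(2a) = 4.7222² / (2 × 3.800) = 22.299 / 7.600 = 2.934 m.
Total = 7.556 + 2.934 = 10.490 m.

Total stopping distance ≈ 10.5 m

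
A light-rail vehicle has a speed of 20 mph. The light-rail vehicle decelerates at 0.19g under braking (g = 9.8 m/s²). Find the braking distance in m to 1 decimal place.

20 mph × 0.44704 = 8.9408 m/s.
a = 0.19 × 9.8 = 1.862 m/s².
Braking distance = v²/(2a) = 8.9408² / (2 × 1.862) = 79.938 / 3.724 = 21.466 m.

Braking distance ≈ 21.5 m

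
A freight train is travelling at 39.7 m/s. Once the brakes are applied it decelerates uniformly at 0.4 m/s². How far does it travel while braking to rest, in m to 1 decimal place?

Braking distance ≈ 1970.1 m

Braking distance = v²/(2a) = 39.7000² / (2 × 0.400) = 1576.090 / 0.800 = 1970.112 m.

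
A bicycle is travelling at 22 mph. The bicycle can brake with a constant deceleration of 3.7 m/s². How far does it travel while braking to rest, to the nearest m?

22 mph × 0.44704 = 9.8349 m/s.
Braking distance = v²/(2a) = 9.8349² / (2 × 3.700) = 96.725 / 7.400 = 13.071 m.

Braking distance ≈ 13 m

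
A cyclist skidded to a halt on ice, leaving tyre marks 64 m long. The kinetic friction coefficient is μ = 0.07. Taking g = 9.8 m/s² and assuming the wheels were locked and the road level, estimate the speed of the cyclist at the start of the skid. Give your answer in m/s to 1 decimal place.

Deceleration a = μg = 0.07 × 9.8 = 0.686 m/s².
v = √(2a·d) = √(2 × 0.686 × 64) = √87.808 = 9.3706 m/s.

Initial speed ≈ 9.4 m/s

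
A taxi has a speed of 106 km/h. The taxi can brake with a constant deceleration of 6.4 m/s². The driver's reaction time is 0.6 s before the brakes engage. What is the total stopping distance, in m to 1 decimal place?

Total stopping distance ≈ 85.4 m

106 km/h ÷ 3.6 = 29.4444 m/s.
Reaction distance = v·t_r = 29.4444 × 0.6 = 17.667 m.
Braking distance = v²/(2a) = 29.4444² / (2 × 6.400) = 866.973 / 12.800 = 67.732 m.
Total = 17.667 + 67.732 = 85.399 m.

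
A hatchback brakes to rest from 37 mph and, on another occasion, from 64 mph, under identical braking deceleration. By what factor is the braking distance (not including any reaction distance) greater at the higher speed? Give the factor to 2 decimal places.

Braking distance d = v²/(2a), so with a fixed, d ∝ v².
Factor = (64/37)² = 1.7297² = 2.9919.

Factor ≈ 2.99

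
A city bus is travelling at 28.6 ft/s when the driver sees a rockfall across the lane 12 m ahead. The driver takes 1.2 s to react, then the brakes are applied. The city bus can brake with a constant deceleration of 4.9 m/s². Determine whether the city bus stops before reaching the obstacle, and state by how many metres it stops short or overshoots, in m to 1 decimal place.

No — it overshoots by 6.2 m

28.6 ft/s × 0.3048 = 8.7173 m/s.
Reaction distance = 8.7173 × 1.2 = 10.461 m.
Braking distance = v²/(2a) = 75.991 / 9.800 = 7.754 m.
Total stopping distance = 10.461 + 7.754 = 18.215 m, vs 12 m available — it cannot stop in time and overshoots by 18.215 − 12 = 6.215 m.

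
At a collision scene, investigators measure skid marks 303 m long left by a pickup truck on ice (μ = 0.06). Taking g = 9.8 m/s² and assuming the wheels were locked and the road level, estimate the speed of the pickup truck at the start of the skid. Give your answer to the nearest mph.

Initial speed ≈ 42 mph

Deceleration a = μg = 0.06 × 9.8 = 0.588 m/s².
v = √(2a·d) = √(2 × 0.588 × 303) = √356.328 = 18.8767 m/s.
= 18.8767 ÷ 0.44704 = 42.226 mph.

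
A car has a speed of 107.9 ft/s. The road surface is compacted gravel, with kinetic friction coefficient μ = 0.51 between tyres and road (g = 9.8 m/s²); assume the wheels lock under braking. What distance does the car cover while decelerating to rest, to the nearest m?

107.9 ft/s × 0.3048 = 32.8879 m/s.
a = μg = 0.51 × 9.8 = 4.998 m/s².
Braking distance = v²/(2a) = 32.8879² / (2 × 4.998) = 1081.614 / 9.996 = 108.205 m.

Braking distance ≈ 108 m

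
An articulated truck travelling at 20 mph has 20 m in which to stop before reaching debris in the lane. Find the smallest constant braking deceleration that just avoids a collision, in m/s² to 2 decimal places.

Required deceleration ≈ 2.00 m/s²

20 mph × 0.44704 = 8.9408 m/s.
v² = 2a·d ⇒ a = v²/(2d) = 8.9408² / (2 × 20.000) = 79.938 / 40.000 = 1.9985 m/s².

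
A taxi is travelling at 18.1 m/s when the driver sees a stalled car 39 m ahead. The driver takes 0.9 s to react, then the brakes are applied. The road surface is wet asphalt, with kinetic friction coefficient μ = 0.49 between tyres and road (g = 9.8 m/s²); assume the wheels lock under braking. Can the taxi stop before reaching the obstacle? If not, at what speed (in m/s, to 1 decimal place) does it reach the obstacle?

No — it strikes the obstacle at 10.5 m/s

a = μg = 0.49 × 9.8 = 4.802 m/s².
Reaction distance = 18.1000 × 0.9 = 16.290 m.
Braking distance needed to stop: v²/(2a) = 327.610 / 9.604 = 34.112 m, so total needed = 16.290 + 34.112 = 50.402 m > 39 m — it cannot stop.
Distance remaining when braking begins: 39 − 16.290 = 22.710 m.
v² = v₀² − 2a·d = 327.610 − 2 × 4.802 × 22.710 = 109.503 m²/s².
v = √109.503 = 10.464 m/s.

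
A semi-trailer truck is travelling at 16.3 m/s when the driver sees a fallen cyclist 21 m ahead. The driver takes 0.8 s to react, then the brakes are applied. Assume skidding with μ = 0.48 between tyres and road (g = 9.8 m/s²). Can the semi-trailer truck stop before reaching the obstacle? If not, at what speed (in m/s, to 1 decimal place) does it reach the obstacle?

a = μg = 0.48 × 9.8 = 4.704 m/s².
Reaction distance = 16.3000 × 0.8 = 13.040 m.
Braking distance needed to stop: v²/(2a) = 265.690 / 9.408 = 28.241 m, so total needed = 13.040 + 28.241 = 41.281 m > 21 m — it cannot stop.
Distance remaining when braking begins: 21 − 13.040 = 7.960 m.
v² = v₀² − 2a·d = 265.690 − 2 × 4.704 × 7.960 = 190.802 m²/s².
v = √190.802 = 13.813 m/s.

No — it strikes the obstacle at 13.8 m/s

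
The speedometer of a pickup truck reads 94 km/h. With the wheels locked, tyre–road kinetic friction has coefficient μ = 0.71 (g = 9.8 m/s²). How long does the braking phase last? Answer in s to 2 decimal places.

94 km/h ÷ 3.6 = 26.1111 m/s.
a = μg = 0.71 × 9.8 = 6.958 m/s².
Braking time = v/a = 26.1111 / 6.958 = 3.753 s.

Braking time ≈ 3.75 s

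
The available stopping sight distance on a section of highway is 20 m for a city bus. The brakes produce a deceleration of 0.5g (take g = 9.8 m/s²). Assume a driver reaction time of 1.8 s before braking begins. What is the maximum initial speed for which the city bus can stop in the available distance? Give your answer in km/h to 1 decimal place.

Maximum speed ≈ 27.8 km/h

a = 0.5 × 9.8 = 4.900 m/s².
Stopping distance: v·t_r + v²/(2a) = 20 with t_r = 1.8 s and a = 4.900 m/s².
So v² + 17.640 v − 196.00 = 0.
Positive root: v = −a·t_r + √((a·t_r)² + 2a·d) = −8.820 + √(77.792 + 196.00) = 7.7267 m/s.
7.7267 m/s × 3.6 = 27.816 km/h.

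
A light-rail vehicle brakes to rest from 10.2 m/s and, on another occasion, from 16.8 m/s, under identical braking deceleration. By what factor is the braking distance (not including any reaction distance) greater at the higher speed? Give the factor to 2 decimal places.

Braking distance d = v²/(2a), so with a fixed, d ∝ v².
Factor = (16.8/10.2)² = 1.6471² = 2.7129.

Factor ≈ 2.71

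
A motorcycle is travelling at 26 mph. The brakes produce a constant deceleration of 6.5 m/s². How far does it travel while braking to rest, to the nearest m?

26 mph × 0.44704 = 11.6230 m/s.
Braking distance = v²/(2a) = 11.6230² / (2 × 6.500) = 135.094 / 13.000 = 10.392 m.

Braking distance ≈ 10 m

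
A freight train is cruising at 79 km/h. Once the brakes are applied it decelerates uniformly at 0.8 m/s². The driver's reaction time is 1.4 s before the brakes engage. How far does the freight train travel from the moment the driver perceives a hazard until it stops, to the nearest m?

79 km/h ÷ 3.6 = 21.9444 m/s.
Reaction distance = v·t_r = 21.9444 × 1.4 = 30.722 m.
Braking distance = v²/(2a) = 21.9444² / (2 × 0.800) = 481.557 / 1.600 = 300.973 m.
Total = 30.722 + 300.973 = 331.695 m.

Total stopping distance ≈ 332 m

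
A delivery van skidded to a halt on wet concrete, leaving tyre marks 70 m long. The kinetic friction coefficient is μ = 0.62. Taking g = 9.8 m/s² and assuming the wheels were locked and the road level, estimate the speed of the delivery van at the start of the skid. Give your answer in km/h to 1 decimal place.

Deceleration a = μg = 0.62 × 9.8 = 6.076 m/s².
v = √(2a·d) = √(2 × 6.076 × 70) = √850.640 = 29.1657 m/s.
= 29.1657 × 3.6 = 104.997 km/h.

Initial speed ≈ 105.0 km/h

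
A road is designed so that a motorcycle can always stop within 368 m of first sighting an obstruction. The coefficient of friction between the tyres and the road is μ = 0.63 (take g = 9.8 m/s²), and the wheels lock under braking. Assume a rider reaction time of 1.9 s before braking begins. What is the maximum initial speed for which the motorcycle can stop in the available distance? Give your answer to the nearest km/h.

Maximum speed ≈ 204 km/h

a = μg = 0.63 × 9.8 = 6.174 m/s².
Stopping distance: v·t_r + v²/(2a) = 368 with t_r = 1.9 s and a = 6.174 m/s².
So v² + 23.461 v − 4544.06 = 0.
Positive root: v = −a·t_r + √((a·t_r)² + 2a·d) = −11.731 + √(137.616 + 4544.06) = 56.6918 m/s.
56.6918 m/s × 3.6 = 204.090 km/h.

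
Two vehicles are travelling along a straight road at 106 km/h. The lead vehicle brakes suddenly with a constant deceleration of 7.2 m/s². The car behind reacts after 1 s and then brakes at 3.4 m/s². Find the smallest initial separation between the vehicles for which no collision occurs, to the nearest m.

106 km/h ÷ 3.6 = 29.4444 m/s.
Leader travels v²/(2a_L) = 866.973 / 14.400 = 60.206 m before stopping.
Follower covers v·t_r = 29.4444 × 1 = 29.444 m while reacting, then v²/(2a_F) = 866.973 / 6.800 = 127.496 m while braking, for a total of 29.444 + 127.496 = 156.940 m.
Since a_F ≤ a_L and the follower starts braking later, the follower is never slower than the leader, so the closest approach is when both have stopped.
Minimum gap = 156.940 − 60.206 = 96.734 m.

Minimum gap ≈ 97 m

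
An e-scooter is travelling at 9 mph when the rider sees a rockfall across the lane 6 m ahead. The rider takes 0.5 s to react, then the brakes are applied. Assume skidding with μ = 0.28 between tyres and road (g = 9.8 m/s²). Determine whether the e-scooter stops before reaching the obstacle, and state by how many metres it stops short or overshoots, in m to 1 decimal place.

9 mph × 0.44704 = 4.0234 m/s.
a = μg = 0.28 × 9.8 = 2.744 m/s².
Reaction distance = 4.0234 × 0.5 = 2.012 m.
Braking distance = v²/(2a) = 16.188 / 5.488 = 2.950 m.
Total stopping distance = 2.012 + 2.950 = 4.962 m, vs 6 m available — it stops with 6 − 4.962 = 1.038 m to spare.

Yes — it stops 1.0 m short of the obstacle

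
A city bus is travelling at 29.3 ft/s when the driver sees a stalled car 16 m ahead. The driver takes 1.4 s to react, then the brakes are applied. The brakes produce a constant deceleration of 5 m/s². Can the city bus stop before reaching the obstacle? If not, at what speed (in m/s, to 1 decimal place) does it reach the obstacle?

29.3 ft/s × 0.3048 = 8.9306 m/s.
Reaction distance = 8.9306 × 1.4 = 12.503 m.
Braking distance needed to stop: v²/(2a) = 79.756 / 10.000 = 7.976 m, so total needed = 12.503 + 7.976 = 20.479 m > 16 m — it cannot stop.
Distance remaining when braking begins: 16 − 12.503 = 3.497 m.
v² = v₀² − 2a·d = 79.756 − 2 × 5.000 × 3.497 = 44.786 m²/s².
v = √44.786 = 6.692 m/s.

No — it strikes the obstacle at 6.7 m/s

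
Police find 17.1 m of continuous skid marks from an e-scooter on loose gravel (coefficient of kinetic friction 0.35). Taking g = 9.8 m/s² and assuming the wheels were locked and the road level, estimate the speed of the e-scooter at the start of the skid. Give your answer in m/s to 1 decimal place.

Initial speed ≈ 10.8 m/s

Deceleration a = μg = 0.35 × 9.8 = 3.430 m/s².
v = √(2a·d) = √(2 × 3.430 × 17.1) = √117.306 = 10.8308 m/s.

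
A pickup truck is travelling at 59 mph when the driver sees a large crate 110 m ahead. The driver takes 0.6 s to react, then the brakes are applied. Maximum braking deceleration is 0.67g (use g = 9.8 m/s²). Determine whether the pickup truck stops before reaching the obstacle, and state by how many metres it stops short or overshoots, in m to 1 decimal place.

Yes — it stops 41.2 m short of the obstacle

59 mph × 0.44704 = 26.3754 m/s.
a = 0.67 × 9.8 = 6.566 m/s².
Reaction distance = 26.3754 × 0.6 = 15.825 m.
Braking distance = v²/(2a) = 695.662 / 13.132 = 52.975 m.
Total stopping distance = 15.825 + 52.975 = 68.800 m, vs 110 m available — it stops with 110 − 68.800 = 41.200 m to spare.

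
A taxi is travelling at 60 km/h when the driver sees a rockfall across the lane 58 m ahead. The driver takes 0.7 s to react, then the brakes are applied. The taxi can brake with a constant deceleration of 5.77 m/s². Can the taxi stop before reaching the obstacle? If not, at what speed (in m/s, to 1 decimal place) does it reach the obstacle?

Yes — it stops about 22.3 m short of the obstacle, so it never reaches it

60 km/h ÷ 3.6 = 16.6667 m/s.
Reaction distance = 16.6667 × 0.7 = 11.667 m.
Braking distance = v²/(2a) = 277.779 / 11.540 = 24.071 m.
Total stopping distance = 11.667 + 24.071 = 35.738 m, vs 58 m available — it stops with 58 − 35.738 = 22.262 m to spare.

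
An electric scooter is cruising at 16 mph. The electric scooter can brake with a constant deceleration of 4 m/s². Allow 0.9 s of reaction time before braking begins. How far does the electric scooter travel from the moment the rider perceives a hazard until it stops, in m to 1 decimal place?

16 mph × 0.44704 = 7.1526 m/s.
Reaction distance = v·t_r = 7.1526 × 0.9 = 6.437 m.
Braking distance = v²/(2a) = 7.1526² / (2 × 4.000) = 51.160 / 8.000 = 6.395 m.
Total = 6.437 + 6.395 = 12.832 m.

Total stopping distance ≈ 12.8 m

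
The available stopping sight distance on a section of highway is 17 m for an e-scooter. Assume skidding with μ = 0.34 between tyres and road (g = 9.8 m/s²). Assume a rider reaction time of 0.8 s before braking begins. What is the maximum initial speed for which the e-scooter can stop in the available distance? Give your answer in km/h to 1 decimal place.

a = μg = 0.34 × 9.8 = 3.332 m/s².
Stopping distance: v·t_r + v²/(2a) = 17 with t_r = 0.8 s and a = 3.332 m/s².
So v² + 5.331 v − 113.29 = 0.
Positive root: v = −a·t_r + √((a·t_r)² + 2a·d) = −2.666 + √(7.108 + 113.29) = 8.3066 m/s.
8.3066 m/s × 3.6 = 29.904 km/h.

Maximum speed ≈ 29.9 km/h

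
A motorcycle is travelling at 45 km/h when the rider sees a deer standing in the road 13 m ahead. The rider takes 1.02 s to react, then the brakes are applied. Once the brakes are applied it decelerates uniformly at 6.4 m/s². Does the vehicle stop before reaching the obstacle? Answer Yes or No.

No

45 km/h ÷ 3.6 = 12.5000 m/s.
Reaction distance = 12.5000 × 1.02 = 12.750 m.
Braking distance = v²/(2a) = 156.250 / 12.800 = 12.207 m.
Total stopping distance = 12.750 + 12.207 = 24.957 m, vs 13 m available — it cannot stop in time and overshoots by 24.957 − 13 = 11.957 m.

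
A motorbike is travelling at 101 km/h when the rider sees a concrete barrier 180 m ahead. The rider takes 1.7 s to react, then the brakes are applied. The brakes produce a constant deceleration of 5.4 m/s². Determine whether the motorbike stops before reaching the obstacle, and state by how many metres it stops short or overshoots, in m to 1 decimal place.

Yes — it stops 59.4 m short of the obstacle

101 km/h ÷ 3.6 = 28.0556 m/s.
Reaction distance = 28.0556 × 1.7 = 47.695 m.
Braking distance = v²/(2a) = 787.117 / 10.800 = 72.881 m.
Total stopping distance = 47.695 + 72.881 = 120.576 m, vs 180 m available — it stops with 180 − 120.576 = 59.424 m to spare.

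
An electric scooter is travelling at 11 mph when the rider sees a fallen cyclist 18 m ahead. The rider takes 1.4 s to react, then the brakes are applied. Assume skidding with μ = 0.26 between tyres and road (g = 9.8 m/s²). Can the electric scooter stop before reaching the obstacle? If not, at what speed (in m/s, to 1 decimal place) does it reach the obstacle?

Yes — it stops about 6.4 m short of the obstacle, so it never reaches it

11 mph × 0.44704 = 4.9174 m/s.
a = μg = 0.26 × 9.8 = 2.548 m/s².
Reaction distance = 4.9174 × 1.4 = 6.884 m.
Braking distance = v²/(2a) = 24.181 / 5.096 = 4.745 m.
Total stopping distance = 6.884 + 4.745 = 11.629 m, vs 18 m available — it stops with 18 − 11.629 = 6.371 m to spare.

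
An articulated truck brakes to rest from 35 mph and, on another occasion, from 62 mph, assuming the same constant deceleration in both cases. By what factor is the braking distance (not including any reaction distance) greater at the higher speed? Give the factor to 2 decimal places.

Factor ≈ 3.14

Braking distance d = v²/(2a), so with a fixed, d ∝ v².
Factor = (62/35)² = 1.7714² = 3.1379.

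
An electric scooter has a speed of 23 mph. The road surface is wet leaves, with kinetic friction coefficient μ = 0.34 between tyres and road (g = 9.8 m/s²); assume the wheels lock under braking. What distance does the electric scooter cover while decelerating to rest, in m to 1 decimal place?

Braking distance ≈ 15.9 m

23 mph × 0.44704 = 10.2819 m/s.
a = μg = 0.34 × 9.8 = 3.332 m/s².
Braking distance = v²/(2a) = 10.2819² / (2 × 3.332) = 105.717 / 6.664 = 15.864 m.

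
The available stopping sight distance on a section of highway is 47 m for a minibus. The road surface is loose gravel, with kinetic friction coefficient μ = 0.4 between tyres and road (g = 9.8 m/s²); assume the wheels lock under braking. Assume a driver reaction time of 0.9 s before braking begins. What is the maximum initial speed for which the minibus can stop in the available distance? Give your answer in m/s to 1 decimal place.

a = μg = 0.4 × 9.8 = 3.920 m/s².
Stopping distance: v·t_r + v²/(2a) = 47 with t_r = 0.9 s and a = 3.920 m/s².
So v² + 7.056 v − 368.48 = 0.
Positive root: v = −a·t_r + √((a·t_r)² + 2a·d) = −3.528 + √(12.447 + 368.48) = 15.9894 m/s.

Maximum speed ≈ 16.0 m/s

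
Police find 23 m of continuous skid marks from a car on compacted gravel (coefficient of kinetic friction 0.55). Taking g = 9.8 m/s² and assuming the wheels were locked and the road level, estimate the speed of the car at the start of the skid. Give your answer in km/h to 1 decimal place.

Deceleration a = μg = 0.55 × 9.8 = 5.390 m/s².
v = √(2a·d) = √(2 × 5.390 × 23) = √247.940 = 15.7461 m/s.
= 15.7461 × 3.6 = 56.686 km/h.

Initial speed ≈ 56.7 km/h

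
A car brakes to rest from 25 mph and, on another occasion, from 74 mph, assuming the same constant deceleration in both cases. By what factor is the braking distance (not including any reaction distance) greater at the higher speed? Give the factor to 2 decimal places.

Braking distance d = v²/(2a), so with a fixed, d ∝ v².
Factor = (74/25)² = 2.9600² = 8.7616.

Factor ≈ 8.76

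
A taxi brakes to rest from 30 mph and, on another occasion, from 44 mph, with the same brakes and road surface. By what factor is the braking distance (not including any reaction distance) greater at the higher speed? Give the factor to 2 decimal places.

Braking distance d = v²/(2a), so with a fixed, d ∝ v².
Factor = (44/30)² = 1.4667² = 2.1512.

Factor ≈ 2.15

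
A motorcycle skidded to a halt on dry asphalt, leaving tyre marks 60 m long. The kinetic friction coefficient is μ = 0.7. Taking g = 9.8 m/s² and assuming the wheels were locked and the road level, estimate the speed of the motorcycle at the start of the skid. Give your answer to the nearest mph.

Initial speed ≈ 64 mph

Deceleration a = μg = 0.7 × 9.8 = 6.860 m/s².
v = √(2a·d) = √(2 × 6.860 × 60) = √823.200 = 28.6915 m/s.
= 28.6915 ÷ 0.44704 = 64.181 mph.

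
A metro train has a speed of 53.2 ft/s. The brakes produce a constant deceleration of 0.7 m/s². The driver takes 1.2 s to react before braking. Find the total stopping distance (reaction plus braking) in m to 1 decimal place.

Total stopping distance ≈ 207.3 m

53.2 ft/s × 0.3048 = 16.2154 m/s.
Reaction distance = v·t_r = 16.2154 × 1.2 = 19.458 m.
Braking distance = v²/(2a) = 16.2154² / (2 × 0.700) = 262.939 / 1.400 = 187.814 m.
Total = 19.458 + 187.814 = 207.272 m.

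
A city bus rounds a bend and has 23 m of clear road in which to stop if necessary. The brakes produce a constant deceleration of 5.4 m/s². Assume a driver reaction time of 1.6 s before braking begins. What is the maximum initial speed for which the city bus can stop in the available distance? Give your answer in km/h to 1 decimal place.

Stopping distance: v·t_r + v²/(2a) = 23 with t_r = 1.6 s and a = 5.400 m/s².
So v² + 17.280 v − 248.40 = 0.
Positive root: v = −a·t_r + √((a·t_r)² + 2a·d) = −8.640 + √(74.650 + 248.40) = 9.3336 m/s.
9.3336 m/s × 3.6 = 33.601 km/h.

Maximum speed ≈ 33.6 km/h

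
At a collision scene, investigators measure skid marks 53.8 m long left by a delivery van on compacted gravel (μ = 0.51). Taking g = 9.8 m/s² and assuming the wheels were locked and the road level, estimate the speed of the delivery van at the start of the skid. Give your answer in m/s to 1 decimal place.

Initial speed ≈ 23.2 m/s

Deceleration a = μg = 0.51 × 9.8 = 4.998 m/s².
v = √(2a·d) = √(2 × 4.998 × 53.8) = √537.785 = 23.1902 m/s.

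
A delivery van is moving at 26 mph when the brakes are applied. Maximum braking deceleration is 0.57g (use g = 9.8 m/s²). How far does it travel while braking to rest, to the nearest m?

26 mph × 0.44704 = 11.6230 m/s.
a = 0.57 × 9.8 = 5.586 m/s².
Braking distance = v²/(2a) = 11.6230² / (2 × 5.586) = 135.094 / 11.172 = 12.092 m.

Braking distance ≈ 12 m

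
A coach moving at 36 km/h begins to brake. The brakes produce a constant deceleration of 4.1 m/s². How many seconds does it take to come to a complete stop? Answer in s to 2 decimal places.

36 km/h ÷ 3.6 = 10.0000 m/s.
Braking time = v/a = 10.0000 / 4.100 = 2.439 s.

Braking time ≈ 2.44 s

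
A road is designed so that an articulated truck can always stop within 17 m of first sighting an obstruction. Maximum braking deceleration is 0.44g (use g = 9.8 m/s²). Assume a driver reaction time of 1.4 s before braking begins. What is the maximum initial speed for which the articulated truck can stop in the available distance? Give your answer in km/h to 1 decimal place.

Maximum speed ≈ 27.0 km/h

a = 0.44 × 9.8 = 4.312 m/s².
Stopping distance: v·t_r + v²/(2a) = 17 with t_r = 1.4 s and a = 4.312 m/s².
So v² + 12.074 v − 146.61 = 0.
Positive root: v = −a·t_r + √((a·t_r)² + 2a·d) = −6.037 + √(36.445 + 146.61) = 7.4928 m/s.
7.4928 m/s × 3.6 = 26.974 km/h.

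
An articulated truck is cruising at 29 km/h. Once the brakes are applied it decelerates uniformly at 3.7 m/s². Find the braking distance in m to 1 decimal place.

Braking distance ≈ 8.8 m

29 km/h ÷ 3.6 = 8.0556 m/s.
Braking distance = v²/(2a) = 8.0556² / (2 × 3.700) = 64.893 / 7.400 = 8.769 m.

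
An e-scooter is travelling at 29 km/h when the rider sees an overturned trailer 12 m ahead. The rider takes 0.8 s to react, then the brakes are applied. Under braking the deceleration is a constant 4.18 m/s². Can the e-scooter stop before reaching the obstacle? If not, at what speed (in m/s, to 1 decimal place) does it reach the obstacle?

29 km/h ÷ 3.6 = 8.0556 m/s.
Reaction distance = 8.0556 × 0.8 = 6.444 m.
Braking distance needed to stop: v²/(2a) = 64.893 / 8.360 = 7.762 m, so total needed = 6.444 + 7.762 = 14.206 m > 12 m — it cannot stop.
Distance remaining when braking begins: 12 − 6.444 = 5.556 m.
v² = v₀² − 2a·d = 64.893 − 2 × 4.180 × 5.556 = 18.445 m²/s².
v = √18.445 = 4.295 m/s.

No — it strikes the obstacle at 4.3 m/s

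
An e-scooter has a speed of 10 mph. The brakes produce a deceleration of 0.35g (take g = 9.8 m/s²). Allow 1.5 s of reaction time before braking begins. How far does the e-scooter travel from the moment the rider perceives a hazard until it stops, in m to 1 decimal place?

10 mph × 0.44704 = 4.4704 m/s.
a = 0.35 × 9.8 = 3.430 m/s².
Reaction distance = v·t_r = 4.4704 × 1.5 = 6.706 m.
Braking distance = v²/(2a) = 4.4704² / (2 × 3.430) = 19.984 / 6.860 = 2.913 m.
Total = 6.706 + 2.913 = 9.619 m.

Total stopping distance ≈ 9.6 m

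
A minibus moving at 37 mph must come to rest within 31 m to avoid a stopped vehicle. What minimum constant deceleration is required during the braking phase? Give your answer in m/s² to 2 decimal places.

Required deceleration ≈ 4.41 m/s²

37 mph × 0.44704 = 16.5405 m/s.
v² = 2a·d ⇒ a = v²/(2d) = 16.5405² / (2 × 31.000) = 273.588 / 62.000 = 4.4127 m/s².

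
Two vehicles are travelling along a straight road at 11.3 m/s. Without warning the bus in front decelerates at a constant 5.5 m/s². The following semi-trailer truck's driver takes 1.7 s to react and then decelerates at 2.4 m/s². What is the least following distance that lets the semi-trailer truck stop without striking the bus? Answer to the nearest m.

Leader travels v²/(2a_L) = 127.690 / 11.000 = 11.608 m before stopping.
Follower covers v·t_r = 11.3000 × 1.7 = 19.210 m while reacting, then v²/(2a_F) = 127.690 / 4.800 = 26.602 m while braking, for a total of 19.210 + 26.602 = 45.812 m.
Since a_F ≤ a_L and the follower starts braking later, the follower is never slower than the leader, so the closest approach is when both have stopped.
Minimum gap = 45.812 − 11.608 = 34.204 m.

Minimum gap ≈ 34 m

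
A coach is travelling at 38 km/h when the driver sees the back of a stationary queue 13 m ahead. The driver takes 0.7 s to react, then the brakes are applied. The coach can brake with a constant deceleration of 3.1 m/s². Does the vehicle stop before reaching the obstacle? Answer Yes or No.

No

38 km/h ÷ 3.6 = 10.5556 m/s.
Reaction distance = 10.5556 × 0.7 = 7.389 m.
Braking distance = v²/(2a) = 111.421 / 6.200 = 17.971 m.
Total stopping distance = 7.389 + 17.971 = 25.360 m, vs 13 m available — it cannot stop in time and overshoots by 25.360 − 13 = 12.360 m.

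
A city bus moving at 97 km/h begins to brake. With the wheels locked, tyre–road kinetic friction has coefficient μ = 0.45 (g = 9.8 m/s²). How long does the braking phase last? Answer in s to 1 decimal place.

Braking time ≈ 6.1 s

97 km/h ÷ 3.6 = 26.9444 m/s.
a = μg = 0.45 × 9.8 = 4.410 m/s².
Braking time = v/a = 26.9444 / 4.410 = 6.110 s.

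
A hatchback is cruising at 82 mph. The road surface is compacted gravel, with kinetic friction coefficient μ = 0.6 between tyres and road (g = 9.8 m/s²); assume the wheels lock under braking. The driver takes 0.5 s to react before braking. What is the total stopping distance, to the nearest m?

Total stopping distance ≈ 133 m

82 mph × 0.44704 = 36.6573 m/s.
a = μg = 0.6 × 9.8 = 5.880 m/s².
Reaction distance = v·t_r = 36.6573 × 0.5 = 18.329 m.
Braking distance = v²/(2a) = 36.6573² / (2 × 5.880) = 1343.758 / 11.760 = 114.265 m.
Total = 18.329 + 114.265 = 132.594 m.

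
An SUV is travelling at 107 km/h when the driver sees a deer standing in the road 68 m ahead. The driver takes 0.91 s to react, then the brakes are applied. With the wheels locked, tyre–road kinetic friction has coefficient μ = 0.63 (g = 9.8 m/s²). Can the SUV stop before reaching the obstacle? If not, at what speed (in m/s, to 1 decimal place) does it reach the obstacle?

107 km/h ÷ 3.6 = 29.7222 m/s.
a = μg = 0.63 × 9.8 = 6.174 m/s².
Reaction distance = 29.7222 × 0.91 = 27.047 m.
Braking distance needed to stop: v²/(2a) = 883.409 / 12.348 = 71.543 m, so total needed = 27.047 + 71.543 = 98.590 m > 68 m — it cannot stop.
Distance remaining when braking begins: 68 − 27.047 = 40.953 m.
v² = v₀² − 2a·d = 883.409 − 2 × 6.174 × 40.953 = 377.721 m²/s².
v = √377.721 = 19.435 m/s.

No — it strikes the obstacle at 19.4 m/s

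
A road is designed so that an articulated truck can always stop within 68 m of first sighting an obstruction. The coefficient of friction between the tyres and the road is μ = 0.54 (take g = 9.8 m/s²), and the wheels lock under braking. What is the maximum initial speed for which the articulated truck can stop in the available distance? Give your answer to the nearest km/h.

Maximum speed ≈ 97 km/h

a = μg = 0.54 × 9.8 = 5.292 m/s².
v²/(2a) = d ⇒ v = √(2 × 5.292 × 68) = √719.71 = 26.8274 m/s.
26.8274 m/s × 3.6 = 96.579 km/h.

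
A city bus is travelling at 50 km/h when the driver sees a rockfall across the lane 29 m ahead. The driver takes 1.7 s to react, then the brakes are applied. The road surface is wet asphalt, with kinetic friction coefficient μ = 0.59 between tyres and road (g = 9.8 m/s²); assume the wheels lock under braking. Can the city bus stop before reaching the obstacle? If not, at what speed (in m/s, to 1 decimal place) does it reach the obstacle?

No — it strikes the obstacle at 11.4 m/s

50 km/h ÷ 3.6 = 13.8889 m/s.
a = μg = 0.59 × 9.8 = 5.782 m/s².
Reaction distance = 13.8889 × 1.7 = 23.611 m.
Braking distance needed to stop: v²/(2a) = 192.902 / 11.564 = 16.681 m, so total needed = 23.611 + 16.681 = 40.292 m > 29 m — it cannot stop.
Distance remaining when braking begins: 29 − 23.611 = 5.389 m.
v² = v₀² − 2a·d = 192.902 − 2 × 5.782 × 5.389 = 130.584 m²/s².
v = √130.584 = 11.427 m/s.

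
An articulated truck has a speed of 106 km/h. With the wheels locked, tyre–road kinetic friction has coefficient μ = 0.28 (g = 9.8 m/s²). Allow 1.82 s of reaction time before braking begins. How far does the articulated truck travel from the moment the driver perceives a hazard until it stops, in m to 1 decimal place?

Total stopping distance ≈ 211.6 m

106 km/h ÷ 3.6 = 29.4444 m/s.
a = μg = 0.28 × 9.8 = 2.744 m/s².
Reaction distance = v·t_r = 29.4444 × 1.82 = 53.589 m.
Braking distance = v²/(2a) = 29.4444² / (2 × 2.744) = 866.973 / 5.488 = 157.976 m.
Total = 53.589 + 157.976 = 211.565 m.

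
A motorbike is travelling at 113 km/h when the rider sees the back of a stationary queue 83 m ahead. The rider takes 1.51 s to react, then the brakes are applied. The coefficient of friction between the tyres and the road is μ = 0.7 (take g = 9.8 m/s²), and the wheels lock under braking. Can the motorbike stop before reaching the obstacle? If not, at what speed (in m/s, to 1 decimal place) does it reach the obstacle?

113 km/h ÷ 3.6 = 31.3889 m/s.
a = μg = 0.7 × 9.8 = 6.860 m/s².
Reaction distance = 31.3889 × 1.51 = 47.397 m.
Braking distance needed to stop: v²/(2a) = 985.263 / 13.720 = 71.812 m, so total needed = 47.397 + 71.812 = 119.209 m > 83 m — it cannot stop.
Distance remaining when braking begins: 83 − 47.397 = 35.603 m.
v² = v₀² − 2a·d = 985.263 − 2 × 6.860 × 35.603 = 496.790 m²/s².
v = √496.790 = 22.289 m/s.

No — it strikes the obstacle at 22.3 m/s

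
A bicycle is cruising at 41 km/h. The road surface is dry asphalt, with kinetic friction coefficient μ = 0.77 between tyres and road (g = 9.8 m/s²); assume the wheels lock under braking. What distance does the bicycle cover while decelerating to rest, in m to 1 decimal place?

41 km/h ÷ 3.6 = 11.3889 m/s.
a = μg = 0.77 × 9.8 = 7.546 m/s².
Braking distance = v²/(2a) = 11.3889² / (2 × 7.546) = 129.707 / 15.092 = 8.594 m.

Braking distance ≈ 8.6 m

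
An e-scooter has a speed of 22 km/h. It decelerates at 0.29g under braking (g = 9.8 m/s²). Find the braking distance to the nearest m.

22 km/h ÷ 3.6 = 6.1111 m/s.
a = 0.29 × 9.8 = 2.842 m/s².
Braking distance = v²/(2a) = 6.1111² / (2 × 2.842) = 37.346 / 5.684 = 6.570 m.

Braking distance ≈ 7 m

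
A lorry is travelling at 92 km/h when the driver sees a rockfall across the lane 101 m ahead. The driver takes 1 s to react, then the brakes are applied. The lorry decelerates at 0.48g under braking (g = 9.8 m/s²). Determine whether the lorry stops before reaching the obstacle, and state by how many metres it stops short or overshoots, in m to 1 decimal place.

92 km/h ÷ 3.6 = 25.5556 m/s.
a = 0.48 × 9.8 = 4.704 m/s².
Reaction distance = 25.5556 × 1 = 25.556 m.
Braking distance = v²/(2a) = 653.089 / 9.408 = 69.418 m.
Total stopping distance = 25.556 + 69.418 = 94.974 m, vs 101 m available — it stops with 101 − 94.974 = 6.026 m to spare.

Yes — it stops 6.0 m short of the obstacle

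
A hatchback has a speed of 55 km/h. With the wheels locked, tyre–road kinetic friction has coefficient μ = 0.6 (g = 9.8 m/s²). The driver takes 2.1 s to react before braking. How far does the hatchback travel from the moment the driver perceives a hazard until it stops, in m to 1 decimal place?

55 km/h ÷ 3.6 = 15.2778 m/s.
a = μg = 0.6 × 9.8 = 5.880 m/s².
Reaction distance = v·t_r = 15.2778 × 2.1 = 32.083 m.
Braking distance = v²/(2a) = 15.2778² / (2 × 5.880) = 233.411 / 11.760 = 19.848 m.
Total = 32.083 + 19.848 = 51.931 m.

Total stopping distance ≈ 51.9 m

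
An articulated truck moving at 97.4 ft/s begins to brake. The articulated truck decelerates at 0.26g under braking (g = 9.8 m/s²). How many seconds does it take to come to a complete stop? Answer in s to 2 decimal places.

Braking time ≈ 11.65 s

97.4 ft/s × 0.3048 = 29.6875 m/s.
a = 0.26 × 9.8 = 2.548 m/s².
Braking time = v/a = 29.6875 / 2.548 = 11.651 s.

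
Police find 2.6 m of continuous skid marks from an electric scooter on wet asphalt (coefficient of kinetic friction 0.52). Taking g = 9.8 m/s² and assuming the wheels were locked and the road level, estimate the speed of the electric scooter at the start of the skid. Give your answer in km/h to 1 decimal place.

Initial speed ≈ 18.5 km/h

Deceleration a = μg = 0.52 × 9.8 = 5.096 m/s².
v = √(2a·d) = √(2 × 5.096 × 2.6) = √26.499 = 5.1477 m/s.
= 5.1477 × 3.6 = 18.532 km/h.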